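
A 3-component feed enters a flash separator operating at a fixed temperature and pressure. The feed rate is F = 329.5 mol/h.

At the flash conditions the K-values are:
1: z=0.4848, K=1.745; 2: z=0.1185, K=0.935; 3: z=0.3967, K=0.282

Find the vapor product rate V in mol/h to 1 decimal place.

Rachford–Rice: g(V/F) = Σ zᵢ(Kᵢ−1)/(1+V/F(Kᵢ−1)) = 0.
g(0) = ΣzᵢKᵢ − 1 = 0.0686 and g(1) = 1 − Σzᵢ/Kᵢ = -0.8113, so a root lies in (0, 1).
Newton–Raphson from V/F = 0.5:
  V/F = 0.5000: g = -0.18916, g' = -0.6411 → V/F = 0.2049
  V/F = 0.2049: g = -0.02845, g' = -0.4842 → V/F = 0.1462
  V/F = 0.1462: g = -0.00031, g' = -0.4746 → V/F = 0.1455
Converged at V/F = 0.1455.
Then V = V/F·F = 0.1455·329.5 = 48.0 mol/h and L = F − V = 281.5 mol/h.

V = 48.0 mol/h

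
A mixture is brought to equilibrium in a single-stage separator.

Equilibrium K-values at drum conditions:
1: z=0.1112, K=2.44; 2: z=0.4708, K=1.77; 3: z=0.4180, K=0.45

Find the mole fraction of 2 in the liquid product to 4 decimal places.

x_2 = 0.3254

Rachford–Rice: g(ψ) = Σ zᵢ(Kᵢ−1)/(1+ψ(Kᵢ−1)) = 0.
Feasibility: ΣzᵢKᵢ = 1.2927, Σzᵢ/Kᵢ = 1.2405 — both > 1, two phases present.
Iterate (Newton) starting at ψ = 0.43:
  ψ = 0.4300: g = 0.07012, g' = -0.4624 → ψ = 0.5816
  ψ = 0.5816: g = -0.00052, g' = -0.4748 → ψ = 0.5805
Converged at ψ = 0.5805.
Compositions from xᵢ = zᵢ/(1+ψ(Kᵢ−1)), yᵢ = Kᵢxᵢ:
  1: x = 0.0606, y = 0.1478
  2: x = 0.3254, y = 0.5759
  3: x = 0.6141, y = 0.2763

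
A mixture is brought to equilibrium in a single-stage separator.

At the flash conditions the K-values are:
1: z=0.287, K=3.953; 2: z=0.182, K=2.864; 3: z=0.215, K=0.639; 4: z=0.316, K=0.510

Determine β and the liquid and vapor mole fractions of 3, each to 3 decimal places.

Let β = V/F and solve Σ zᵢ(Kᵢ−1)/(1+β(Kᵢ−1)) = 0.
Feasibility: ΣzᵢKᵢ = 1.954, Σzᵢ/Kᵢ = 1.092 — both > 1, two phases present.
Iterate (Newton) starting at β = 0.5:
  β = 0.500: g = 0.2180, g' = -0.752 → β = 0.790
  β = 0.790: g = 0.0304, g' = -0.586 → β = 0.842
Converged at β = 0.842.
Compositions from xᵢ = zᵢ/(1+β(Kᵢ−1)), yᵢ = Kᵢxᵢ:
  1: x = 0.082, y = 0.325
  2: x = 0.071, y = 0.203
  3: x = 0.309, y = 0.197
  4: x = 0.538, y = 0.274

β = 0.842, x_3 = 0.309, y_3 = 0.197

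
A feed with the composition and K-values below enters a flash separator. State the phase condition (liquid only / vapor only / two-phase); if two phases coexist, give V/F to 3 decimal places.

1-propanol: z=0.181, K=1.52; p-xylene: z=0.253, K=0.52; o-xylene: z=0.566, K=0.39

liquid only

ΣzᵢKᵢ = 0.627; Σzᵢ/Kᵢ = 2.057.
Since ΣzᵢKᵢ < 1 the mixture is below its bubble point — single liquid phase.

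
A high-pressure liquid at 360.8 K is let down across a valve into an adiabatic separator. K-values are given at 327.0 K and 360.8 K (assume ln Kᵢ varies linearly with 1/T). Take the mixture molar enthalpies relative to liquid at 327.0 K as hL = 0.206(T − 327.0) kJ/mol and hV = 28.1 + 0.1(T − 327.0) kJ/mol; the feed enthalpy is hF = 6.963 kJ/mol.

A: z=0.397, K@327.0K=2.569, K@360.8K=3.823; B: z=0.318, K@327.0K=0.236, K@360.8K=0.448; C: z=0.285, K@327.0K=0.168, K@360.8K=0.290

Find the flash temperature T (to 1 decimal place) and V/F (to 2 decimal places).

Adiabatic flash: solve Rachford–Rice at each trial T, then check hF = ψ·hV(T) + (1−ψ)·hL(T).
  T = 327.0 K: K = (2.569, 0.236, 0.168), RR gives ψ = 0.114, H_out = 3.210 kJ/mol
  T = 360.8 K: K = (3.823, 0.448, 0.290), RR gives ψ = 0.416, H_out = 17.171 kJ/mol
  T = 343.9 K: K = (3.165, 0.330, 0.224), RR gives ψ = 0.272, H_out = 10.638 kJ/mol
  T = 335.4 K: K = (2.857, 0.280, 0.194), RR gives ψ = 0.197, H_out = 7.093 kJ/mol
  T = 331.2 K: K = (2.711, 0.257, 0.181), RR gives ψ = 0.157, H_out = 5.212 kJ/mol
  T = 333.3 K: K = (2.784, 0.269, 0.188), RR gives ψ = 0.177, H_out = 6.166 kJ/mol
Linear interpolation between T = 333.3 (H_out = 6.166) and T = 335.4 (H_out = 7.093) on hF = 6.963 gives T ≈ 335.1 K, at which ψ = 0.19.

T = 335.1 K, V/F = 0.19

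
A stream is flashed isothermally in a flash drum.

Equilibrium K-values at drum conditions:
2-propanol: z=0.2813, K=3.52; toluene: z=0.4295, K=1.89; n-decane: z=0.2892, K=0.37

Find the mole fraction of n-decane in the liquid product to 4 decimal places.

Rachford–Rice: g(ψ) = Σ zᵢ(Kᵢ−1)/(1+ψ(Kᵢ−1)) = 0.
Feasibility: ΣzᵢKᵢ = 1.9089, Σzᵢ/Kᵢ = 1.0888 — both > 1, two phases present.
Newton iteration, ψ⁰ = 0.35:
  ψ = 0.3500: g = 0.43439, g' = -0.8910 → ψ = 0.8375
  ψ = 0.8375: g = 0.06120, g' = -0.8107 → ψ = 0.9130
  ψ = 0.9130: g = -0.00323, g' = -0.9036 → ψ = 0.9094
Converged at ψ = 0.9094.
Compositions from xᵢ = zᵢ/(1+ψ(Kᵢ−1)), yᵢ = Kᵢxᵢ:
  2-propanol: x = 0.0855, y = 0.3008
  toluene: x = 0.2374, y = 0.4486
  n-decane: x = 0.6772, y = 0.2506

x_n-decane = 0.6772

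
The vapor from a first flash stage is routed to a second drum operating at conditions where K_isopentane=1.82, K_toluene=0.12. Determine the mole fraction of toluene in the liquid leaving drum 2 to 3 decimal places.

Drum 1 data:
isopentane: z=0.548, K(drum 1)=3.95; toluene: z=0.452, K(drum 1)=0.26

Drum 1:
Newton–Raphson from ψ₁ = 0.33:
  ψ₁ = 0.330: g = 0.3766, g' = -1.658 → ψ₁ = 0.557
  ψ₁ = 0.557: g = 0.0424, g' = -1.399 → ψ₁ = 0.587
Converged at ψ₁ = 0.587.
Drum-1 compositions:
  isopentane: x = 0.201, y = 0.792
  toluene: x = 0.799, y = 0.208
Drum-2 feed = drum-1 vapor: z₂ = (0.7921, 0.2079).
Drum 2:
Material balance + equilibrium reduce to Σ zᵢ(Kᵢ−1)/(1+ψ₂(Kᵢ−1)) = 0.
g(0) = ΣzᵢKᵢ − 1 = 0.467 and g(1) = 1 − Σzᵢ/Kᵢ = -1.167, so a root lies in (0, 1).
Binary case is linear: z₁(K₁−1)(1+ψ₂(K₂−1)) + z₂(K₂−1)(1+ψ₂(K₁−1)) = 0
⇒ ψ₂ = [z₁(K₁−1)+z₂(K₂−1)] / [−(K₁−1)(K₂−1)] = 0.4666/0.7216 = 0.647
  isopentane: x = 0.518, y = 0.942
  toluene: x = 0.482, y = 0.058

x_toluene (drum 2) = 0.482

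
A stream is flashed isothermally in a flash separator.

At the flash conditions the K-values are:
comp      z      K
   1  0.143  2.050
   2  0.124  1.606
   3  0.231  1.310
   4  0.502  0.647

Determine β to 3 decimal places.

β = 0.514

Material balance + equilibrium reduce to Σ zᵢ(Kᵢ−1)/(1+β(Kᵢ−1)) = 0.
Feasibility: ΣzᵢKᵢ = 1.120, Σzᵢ/Kᵢ = 1.099 — both > 1, two phases present.
Iterate (Newton) starting at β = 0.5:
  β = 0.500: g = 0.0029, g' = -0.203 → β = 0.514
Converged at β = 0.514.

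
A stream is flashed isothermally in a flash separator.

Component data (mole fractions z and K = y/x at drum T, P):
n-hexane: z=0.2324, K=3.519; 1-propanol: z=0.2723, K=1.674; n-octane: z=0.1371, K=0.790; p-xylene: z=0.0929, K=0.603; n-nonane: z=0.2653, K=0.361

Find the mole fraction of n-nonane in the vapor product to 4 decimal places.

Newton–Raphson from β = 0.5:
  β = 0.5000: g = 0.06906, g' = -0.6223 → β = 0.6110
  β = 0.6110: g = 0.00075, g' = -0.6158 → β = 0.6122
Converged at β = 0.6122.
Compositions from xᵢ = zᵢ/(1+β(Kᵢ−1)), yᵢ = Kᵢxᵢ:
  n-hexane: x = 0.0914, y = 0.3217
  1-propanol: x = 0.1928, y = 0.3227
  n-octane: x = 0.1573, y = 0.1243
  p-xylene: x = 0.1227, y = 0.0740
  n-nonane: x = 0.4358, y = 0.1573

y_n-nonane = 0.1573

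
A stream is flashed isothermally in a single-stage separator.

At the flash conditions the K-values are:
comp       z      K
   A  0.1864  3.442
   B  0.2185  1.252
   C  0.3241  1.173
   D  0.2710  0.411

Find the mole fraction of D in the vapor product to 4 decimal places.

y_D = 0.1866

Material balance + equilibrium reduce to Σ zᵢ(Kᵢ−1)/(1+V/F(Kᵢ−1)) = 0.
Feasibility: ΣzᵢKᵢ = 1.4067, Σzᵢ/Kᵢ = 1.1643 — both > 1, two phases present.
Iterate (Newton) starting at V/F = 0.5:
  V/F = 0.5000: g = 0.07920, g' = -0.4334 → V/F = 0.6828
  V/F = 0.6828: g = 0.00080, g' = -0.4371 → V/F = 0.6846
Converged at V/F = 0.6846.
Compositions from xᵢ = zᵢ/(1+V/F(Kᵢ−1)), yᵢ = Kᵢxᵢ:
  A: x = 0.0698, y = 0.2401
  B: x = 0.1864, y = 0.2333
  C: x = 0.2898, y = 0.3399
  D: x = 0.4541, y = 0.1866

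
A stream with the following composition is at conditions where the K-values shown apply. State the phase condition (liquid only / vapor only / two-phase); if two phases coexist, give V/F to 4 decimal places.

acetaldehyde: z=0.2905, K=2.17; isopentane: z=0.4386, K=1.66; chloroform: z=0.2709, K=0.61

vapor only

ΣzᵢKᵢ = 1.5237; Σzᵢ/Kᵢ = 0.8422.
Since Σzᵢ/Kᵢ < 1 the mixture is above its dew point — single vapor phase.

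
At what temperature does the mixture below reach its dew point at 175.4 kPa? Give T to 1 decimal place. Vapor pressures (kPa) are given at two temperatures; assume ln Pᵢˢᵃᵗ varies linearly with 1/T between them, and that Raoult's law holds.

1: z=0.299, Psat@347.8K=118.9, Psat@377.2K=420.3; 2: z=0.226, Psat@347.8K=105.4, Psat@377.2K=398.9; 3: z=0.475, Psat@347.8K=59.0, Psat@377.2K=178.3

Dew-point temperature: Σzᵢ·P/Pᵢˢᵃᵗ(T) = 1. Interpolate ln Pᵢˢᵃᵗ = aᵢ + bᵢ/T.
  T = 347.8 K: ΣzᵢP/Pᵢˢᵃᵗ = 2.2293
  T = 377.2 K: ΣzᵢP/Pᵢˢᵃᵗ = 0.6914
  T = 362.5 K: ΣzᵢP/Pᵢˢᵃᵗ = 1.2111
  T = 369.9 K: ΣzᵢP/Pᵢˢᵃᵗ = 0.9081
  T = 366.2 K: ΣzᵢP/Pᵢˢᵃᵗ = 1.0471
  T = 368.0 K: ΣzᵢP/Pᵢˢᵃᵗ = 0.9766
Interpolating between 366.2 K and 368.0 K gives T ≈ 367.4 K.

T = 367.4 K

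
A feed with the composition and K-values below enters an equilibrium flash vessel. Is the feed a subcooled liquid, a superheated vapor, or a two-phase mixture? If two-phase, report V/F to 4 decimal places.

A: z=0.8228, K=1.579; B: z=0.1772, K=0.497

ΣzᵢKᵢ = 1.3873; Σzᵢ/Kᵢ = 0.8776.
Since Σzᵢ/Kᵢ < 1 the mixture is above its dew point — single vapor phase.

superheated vapor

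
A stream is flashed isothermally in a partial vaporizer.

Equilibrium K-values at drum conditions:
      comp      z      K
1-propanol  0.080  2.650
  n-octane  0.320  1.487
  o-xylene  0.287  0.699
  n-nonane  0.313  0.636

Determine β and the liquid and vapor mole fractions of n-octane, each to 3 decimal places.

Rachford–Rice: g(β) = Σ zᵢ(Kᵢ−1)/(1+β(Kᵢ−1)) = 0.
g(0) = ΣzᵢKᵢ − 1 = 0.088 and g(1) = 1 − Σzᵢ/Kᵢ = -0.148, so a root lies in (0, 1).
Newton iteration, β⁰ = 0.5:
  β = 0.500: g = -0.0433, g' = -0.212 → β = 0.296
  β = 0.296: g = 0.0023, g' = -0.240 → β = 0.306
Converged at β = 0.306.
Compositions from xᵢ = zᵢ/(1+β(Kᵢ−1)), yᵢ = Kᵢxᵢ:
  1-propanol: x = 0.053, y = 0.141
  n-octane: x = 0.279, y = 0.414
  o-xylene: x = 0.316, y = 0.221
  n-nonane: x = 0.352, y = 0.224

β = 0.306, x_n-octane = 0.279, y_n-octane = 0.414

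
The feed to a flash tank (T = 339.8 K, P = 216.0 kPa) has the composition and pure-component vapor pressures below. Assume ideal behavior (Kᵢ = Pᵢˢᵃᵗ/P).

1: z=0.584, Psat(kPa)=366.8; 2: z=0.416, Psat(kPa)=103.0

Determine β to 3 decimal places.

β = 0.520

Raoult's law: Kᵢ = Pᵢˢᵃᵗ/P = Pᵢˢᵃᵗ/216.0.
  K_1 = 366.8/216.0 = 1.69815, K_2 = 103.0/216.0 = 0.47685
Material balance + equilibrium reduce to Σ zᵢ(Kᵢ−1)/(1+β(Kᵢ−1)) = 0.
Check two-phase: ΣzᵢKᵢ = 1.190 > 1 and Σzᵢ/Kᵢ = 1.216 > 1, so g(0) = 0.190 > 0 and g(1) = -0.216 < 0.
Newton–Raphson from β = 0.5:
  β = 0.500: g = 0.0075, g' = -0.365 → β = 0.521
  β = 0.521: g = -0.0000, g' = -0.368 → β = 0.520
Converged at β = 0.520.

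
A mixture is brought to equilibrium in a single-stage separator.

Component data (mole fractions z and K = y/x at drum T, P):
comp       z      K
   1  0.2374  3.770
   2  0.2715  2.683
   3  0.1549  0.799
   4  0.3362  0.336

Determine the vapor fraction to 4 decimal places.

ψ = 0.6778

Material balance + equilibrium reduce to Σ zᵢ(Kᵢ−1)/(1+ψ(Kᵢ−1)) = 0.
Check two-phase: ΣzᵢKᵢ = 1.8602 > 1 and Σzᵢ/Kᵢ = 1.3586 > 1, so g(0) = 0.8602 > 0 and g(1) = -0.3586 < 0.
Iterate (Newton) starting at ψ = 0.64:
  ψ = 0.6400: g = 0.03320, g' = -0.8717 → ψ = 0.6781
  ψ = 0.6781: g = -0.00025, g' = -0.8865 → ψ = 0.6778
Converged at ψ = 0.6778.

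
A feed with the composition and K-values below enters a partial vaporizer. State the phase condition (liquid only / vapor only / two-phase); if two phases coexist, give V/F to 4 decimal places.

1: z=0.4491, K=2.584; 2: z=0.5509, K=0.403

two-phase, V/F = 0.4045

ΣzᵢKᵢ = 1.3825; Σzᵢ/Kᵢ = 1.5408.
Both exceed 1, so a two-phase solution exists.
Newton iteration, ψ⁰ = 0.69:
  ψ = 0.6900: g = -0.21938, g' = -0.8250 → ψ = 0.4241
  ψ = 0.4241: g = -0.01486, g' = -0.7552 → ψ = 0.4044
  ψ = 0.4044: g = 0.00004, g' = -0.7599 → ψ = 0.4045
Converged at ψ = 0.4045.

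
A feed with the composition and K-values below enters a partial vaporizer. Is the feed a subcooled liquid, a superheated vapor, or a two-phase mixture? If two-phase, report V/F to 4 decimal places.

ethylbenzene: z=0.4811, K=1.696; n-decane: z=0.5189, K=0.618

two-phase, V/F = 0.5139

ΣzᵢKᵢ = 1.1366; Σzᵢ/Kᵢ = 1.1233.
Both exceed 1, so a two-phase solution exists.
Rachford–Rice: g(ψ) = Σ zᵢ(Kᵢ−1)/(1+ψ(Kᵢ−1)) = 0.
Binary case is linear: z₁(K₁−1)(1+ψ(K₂−1)) + z₂(K₂−1)(1+ψ(K₁−1)) = 0
⇒ ψ = [z₁(K₁−1)+z₂(K₂−1)] / [−(K₁−1)(K₂−1)] = 0.13663/0.26587 = 0.5139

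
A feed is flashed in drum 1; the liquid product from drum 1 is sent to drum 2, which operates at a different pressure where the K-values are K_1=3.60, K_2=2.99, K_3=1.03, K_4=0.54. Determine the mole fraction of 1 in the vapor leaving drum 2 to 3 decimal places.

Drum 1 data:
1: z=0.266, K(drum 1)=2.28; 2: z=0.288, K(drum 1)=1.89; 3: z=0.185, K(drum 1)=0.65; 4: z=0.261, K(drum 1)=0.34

y_1 (drum 2) = 0.188

Drum 1:
Rachford–Rice: g(ψ₁) = Σ zᵢ(Kᵢ−1)/(1+ψ₁(Kᵢ−1)) = 0.
Feasibility: ΣzᵢKᵢ = 1.360, Σzᵢ/Kᵢ = 1.321 — both > 1, two phases present.
Newton–Raphson from ψ₁ = 0.5:
  ψ₁ = 0.500: g = 0.0494, g' = -0.558 → ψ₁ = 0.589
  ψ₁ = 0.589: g = -0.0008, g' = -0.580 → ψ₁ = 0.587
Converged at ψ₁ = 0.587.
Drum-1 compositions:
  1: x = 0.152, y = 0.346
  2: x = 0.189, y = 0.358
  3: x = 0.233, y = 0.151
  4: x = 0.426, y = 0.145
Drum-2 feed = drum-1 liquid: z₂ = (0.1519, 0.1892, 0.2328, 0.4261).
Drum 2:
Material balance + equilibrium reduce to Σ zᵢ(Kᵢ−1)/(1+ψ₂(Kᵢ−1)) = 0.
Check two-phase: ΣzᵢKᵢ = 1.582 > 1 and Σzᵢ/Kᵢ = 1.121 > 1, so g(0) = 0.582 > 0 and g(1) = -0.121 < 0.
Newton iteration, ψ₂⁰ = 0.5:
  ψ₂ = 0.500: g = 0.1127, g' = -0.535 → ψ₂ = 0.711
  ψ₂ = 0.711: g = 0.0101, g' = -0.454 → ψ₂ = 0.733
Converged at ψ₂ = 0.733.
  1: x = 0.052, y = 0.188
  2: x = 0.077, y = 0.230
  3: x = 0.228, y = 0.235
  4: x = 0.643, y = 0.347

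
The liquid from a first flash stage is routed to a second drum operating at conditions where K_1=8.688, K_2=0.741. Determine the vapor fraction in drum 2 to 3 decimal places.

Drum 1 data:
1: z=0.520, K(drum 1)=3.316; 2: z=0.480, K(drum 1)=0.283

V/F (drum 2) = 0.813

Drum 1:
Let ψ₁ = V/F and solve Σ zᵢ(Kᵢ−1)/(1+ψ₁(Kᵢ−1)) = 0.
Check two-phase: ΣzᵢKᵢ = 1.860 > 1 and Σzᵢ/Kᵢ = 1.853 > 1, so g(0) = 0.860 > 0 and g(1) = -0.853 < 0.
Binary case is linear: z₁(K₁−1)(1+ψ₁(K₂−1)) + z₂(K₂−1)(1+ψ₁(K₁−1)) = 0
⇒ ψ₁ = [z₁(K₁−1)+z₂(K₂−1)] / [−(K₁−1)(K₂−1)] = 0.8602/1.6606 = 0.518
Drum-1 compositions:
  1: x = 0.236, y = 0.784
  2: x = 0.764, y = 0.216
Drum-2 feed = drum-1 liquid: z₂ = (0.2364, 0.7636).
Drum 2:
Material balance + equilibrium reduce to Σ zᵢ(Kᵢ−1)/(1+ψ₂(Kᵢ−1)) = 0.
Feasibility: ΣzᵢKᵢ = 2.620, Σzᵢ/Kᵢ = 1.058 — both > 1, two phases present.
Iterate (Newton) starting at ψ₂ = 0.6:
  ψ₂ = 0.600: g = 0.0896, g' = -0.515 → ψ₂ = 0.774
  ψ₂ = 0.774: g = 0.0141, g' = -0.369 → ψ₂ = 0.812
  ψ₂ = 0.812: g = 0.0004, g' = -0.348 → ψ₂ = 0.813
Converged at ψ₂ = 0.813.
  1: x = 0.033, y = 0.283
  2: x = 0.967, y = 0.717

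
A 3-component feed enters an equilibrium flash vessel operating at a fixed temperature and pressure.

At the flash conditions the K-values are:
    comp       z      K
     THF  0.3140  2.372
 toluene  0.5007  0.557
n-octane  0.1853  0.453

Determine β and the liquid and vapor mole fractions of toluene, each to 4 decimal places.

Rachford–Rice: g(β) = Σ zᵢ(Kᵢ−1)/(1+β(Kᵢ−1)) = 0.
Feasibility: ΣzᵢKᵢ = 1.1076, Σzᵢ/Kᵢ = 1.4404 — both > 1, two phases present.
Iterate (Newton) starting at β = 0.39:
  β = 0.3900: g = -0.11634, g' = -0.4840 → β = 0.1496
  β = 0.1496: g = 0.00948, g' = -0.5853 → β = 0.1658
  β = 0.1658: g = 0.00009, g' = -0.5738 → β = 0.1660
Converged at β = 0.1660.
Compositions from xᵢ = zᵢ/(1+β(Kᵢ−1)), yᵢ = Kᵢxᵢ:
  THF: x = 0.2558, y = 0.6067
  toluene: x = 0.5404, y = 0.3010
  n-octane: x = 0.2038, y = 0.0923

β = 0.1660, x_toluene = 0.5404, y_toluene = 0.3010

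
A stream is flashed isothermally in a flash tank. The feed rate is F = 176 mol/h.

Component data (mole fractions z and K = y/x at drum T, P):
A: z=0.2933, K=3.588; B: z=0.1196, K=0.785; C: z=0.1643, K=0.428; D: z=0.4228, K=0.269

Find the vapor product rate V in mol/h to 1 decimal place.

Newton iteration, V/F⁰ = 0.61:
  V/F = 0.6100: g = -0.43737, g' = -1.1654 → V/F = 0.2347
  V/F = 0.2347: g = -0.03650, g' = -1.1673 → V/F = 0.2035
  V/F = 0.2035: g = 0.00094, g' = -1.2297 → V/F = 0.2042
Converged at V/F = 0.2042.
Then V = V/F·F = 0.2042·176 = 35.9 mol/h and L = F − V = 140.1 mol/h.

V = 35.9 mol/h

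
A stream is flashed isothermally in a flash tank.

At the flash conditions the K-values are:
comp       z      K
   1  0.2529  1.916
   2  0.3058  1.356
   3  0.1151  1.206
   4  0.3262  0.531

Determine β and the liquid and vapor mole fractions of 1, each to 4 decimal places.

Iterate (Newton) starting at β = 0.57:
  β = 0.5700: g = 0.05510, g' = -0.2559 → β = 0.7853
  β = 0.7853: g = -0.00196, g' = -0.2789 → β = 0.7783
  β = 0.7783: g = -0.00000, g' = -0.2777 → β = 0.7782
Converged at β = 0.7782.
Compositions from xᵢ = zᵢ/(1+β(Kᵢ−1)), yᵢ = Kᵢxᵢ:
  1: x = 0.1476, y = 0.2829
  2: x = 0.2395, y = 0.3247
  3: x = 0.0992, y = 0.1196
  4: x = 0.5137, y = 0.2728

β = 0.7782, x_1 = 0.1476, y_1 = 0.2829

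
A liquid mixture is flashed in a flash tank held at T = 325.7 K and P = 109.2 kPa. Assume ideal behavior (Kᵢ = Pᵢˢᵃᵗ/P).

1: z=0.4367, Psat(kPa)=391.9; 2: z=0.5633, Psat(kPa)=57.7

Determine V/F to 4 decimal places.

Raoult's law: Kᵢ = Pᵢˢᵃᵗ/P = Pᵢˢᵃᵗ/109.2.
  K_1 = 391.9/109.2 = 3.588828, K_2 = 57.7/109.2 = 0.528388
Material balance + equilibrium reduce to Σ zᵢ(Kᵢ−1)/(1+V/F(Kᵢ−1)) = 0.
g(0) = ΣzᵢKᵢ − 1 = 0.8649 and g(1) = 1 − Σzᵢ/Kᵢ = -0.1878, so a root lies in (0, 1).
Newton–Raphson from V/F = 0.49:
  V/F = 0.4900: g = 0.15286, g' = -0.7806 → V/F = 0.6858
  V/F = 0.6858: g = 0.01468, g' = -0.6537 → V/F = 0.7083
  V/F = 0.7083: g = 0.00008, g' = -0.6470 → V/F = 0.7084
Converged at V/F = 0.7084.

V/F = 0.7084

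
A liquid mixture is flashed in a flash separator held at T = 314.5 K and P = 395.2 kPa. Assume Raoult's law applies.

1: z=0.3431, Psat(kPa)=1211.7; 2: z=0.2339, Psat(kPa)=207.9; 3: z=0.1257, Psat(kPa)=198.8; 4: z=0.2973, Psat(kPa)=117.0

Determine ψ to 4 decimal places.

ψ = 0.2672

Raoult's law: Kᵢ = Pᵢˢᵃᵗ/P = Pᵢˢᵃᵗ/395.2.
  K_1 = 1211.7/395.2 = 3.066043, K_2 = 207.9/395.2 = 0.526063, K_3 = 198.8/395.2 = 0.503036, K_4 = 117.0/395.2 = 0.296053
Let ψ = V/F and solve Σ zᵢ(Kᵢ−1)/(1+ψ(Kᵢ−1)) = 0.
g(0) = ΣzᵢKᵢ − 1 = 0.3263 and g(1) = 1 − Σzᵢ/Kᵢ = -0.8106, so a root lies in (0, 1).
Iterate (Newton) starting at ψ = 0.55:
  ψ = 0.5500: g = -0.24559, g' = -0.8681 → ψ = 0.2671
  ψ = 0.2671: g = 0.00010, g' = -0.9418 → ψ = 0.2672
Converged at ψ = 0.2672.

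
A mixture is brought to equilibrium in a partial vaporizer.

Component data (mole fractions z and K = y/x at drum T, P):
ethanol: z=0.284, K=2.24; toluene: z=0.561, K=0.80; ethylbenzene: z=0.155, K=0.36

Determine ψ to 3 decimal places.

ψ = 0.342

Let ψ = V/F and solve Σ zᵢ(Kᵢ−1)/(1+ψ(Kᵢ−1)) = 0.
Check two-phase: ΣzᵢKᵢ = 1.141 > 1 and Σzᵢ/Kᵢ = 1.259 > 1, so g(0) = 0.141 > 0 and g(1) = -0.259 < 0.
Newton iteration, ψ⁰ = 0.5:
  ψ = 0.500: g = -0.0532, g' = -0.331 → ψ = 0.340
  ψ = 0.340: g = 0.0007, g' = -0.346 → ψ = 0.342
Converged at ψ = 0.342.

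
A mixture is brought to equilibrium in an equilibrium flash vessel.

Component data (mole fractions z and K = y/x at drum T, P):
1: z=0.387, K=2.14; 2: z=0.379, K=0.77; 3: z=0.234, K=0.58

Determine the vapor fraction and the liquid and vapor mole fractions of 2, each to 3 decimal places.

Rachford–Rice: g(ψ) = Σ zᵢ(Kᵢ−1)/(1+ψ(Kᵢ−1)) = 0.
Feasibility: ΣzᵢKᵢ = 1.256, Σzᵢ/Kᵢ = 1.076 — both > 1, two phases present.
Iterate (Newton) starting at ψ = 0.5:
  ψ = 0.500: g = 0.0581, g' = -0.296 → ψ = 0.696
  ψ = 0.696: g = 0.0032, g' = -0.267 → ψ = 0.708
  ψ = 0.708: g = 0.0000, g' = -0.266 → ψ = 0.709
Converged at ψ = 0.709.
Compositions from xᵢ = zᵢ/(1+ψ(Kᵢ−1)), yᵢ = Kᵢxᵢ:
  1: x = 0.214, y = 0.458
  2: x = 0.453, y = 0.349
  3: x = 0.333, y = 0.193

ψ = 0.709, x_2 = 0.453, y_2 = 0.349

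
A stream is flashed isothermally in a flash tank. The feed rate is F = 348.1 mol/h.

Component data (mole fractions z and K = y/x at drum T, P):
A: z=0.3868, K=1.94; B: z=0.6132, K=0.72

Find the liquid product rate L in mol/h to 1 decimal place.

Binary case is linear: z₁(K₁−1)(1+ψ(K₂−1)) + z₂(K₂−1)(1+ψ(K₁−1)) = 0
⇒ ψ = [z₁(K₁−1)+z₂(K₂−1)] / [−(K₁−1)(K₂−1)] = 0.19190/0.26320 = 0.7291
Then V = ψ·F = 0.7291·348.1 = 253.8 mol/h and L = F − V = 94.3 mol/h.

L = 94.3 mol/h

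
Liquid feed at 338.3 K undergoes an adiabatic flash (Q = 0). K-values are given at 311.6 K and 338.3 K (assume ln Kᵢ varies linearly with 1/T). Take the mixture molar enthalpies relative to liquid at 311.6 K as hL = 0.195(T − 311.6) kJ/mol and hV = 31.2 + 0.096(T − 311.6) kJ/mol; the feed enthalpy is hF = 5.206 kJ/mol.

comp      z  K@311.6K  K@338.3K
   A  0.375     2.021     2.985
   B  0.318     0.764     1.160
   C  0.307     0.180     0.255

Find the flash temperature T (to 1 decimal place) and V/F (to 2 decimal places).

T = 314.0 K, V/F = 0.15

Adiabatic flash: solve Rachford–Rice at each trial T, then check hF = ψ·hV(T) + (1−ψ)·hL(T).
  T = 311.6 K: K = (2.021, 0.764, 0.180), RR gives ψ = 0.094, H_out = 2.924 kJ/mol
  T = 338.3 K: K = (2.985, 1.160, 0.255), RR gives ψ = 0.568, H_out = 21.428 kJ/mol
  T = 325.0 K: K = (2.478, 0.950, 0.216), RR gives ψ = 0.374, H_out = 13.794 kJ/mol
  T = 318.3 K: K = (2.243, 0.854, 0.198), RR gives ψ = 0.249, H_out = 8.901 kJ/mol
  T = 315.0 K: K = (2.132, 0.809, 0.189), RR gives ψ = 0.177, H_out = 6.120 kJ/mol
  T = 313.3 K: K = (2.076, 0.786, 0.184), RR gives ψ = 0.137, H_out = 4.568 kJ/mol
Linear interpolation between T = 313.3 (H_out = 4.568) and T = 315.0 (H_out = 6.120) on hF = 5.206 gives T ≈ 314.0 K, at which ψ = 0.15.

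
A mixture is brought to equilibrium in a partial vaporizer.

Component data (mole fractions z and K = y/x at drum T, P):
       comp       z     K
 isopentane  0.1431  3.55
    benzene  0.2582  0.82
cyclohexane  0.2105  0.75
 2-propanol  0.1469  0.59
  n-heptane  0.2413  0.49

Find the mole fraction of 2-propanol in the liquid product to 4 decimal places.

Let β = V/F and solve Σ zᵢ(Kᵢ−1)/(1+β(Kᵢ−1)) = 0.
Feasibility: ΣzᵢKᵢ = 1.0825, Σzᵢ/Kᵢ = 1.3773 — both > 1, two phases present.
Newton iteration, β⁰ = 0.69:
  β = 0.6900: g = -0.25830, g' = -0.3498 → β = 0.0000
  β = 0.0000: g = 0.08251, g' = -1.0395 → β = 0.0794
  β = 0.0794: g = 0.01213, g' = -0.7605 → β = 0.0953
  β = 0.0953: g = 0.00032, g' = -0.7207 → β = 0.0958
Converged at β = 0.0958.
Compositions from xᵢ = zᵢ/(1+β(Kᵢ−1)), yᵢ = Kᵢxᵢ:
  isopentane: x = 0.1150, y = 0.4083
  benzene: x = 0.2627, y = 0.2154
  cyclohexane: x = 0.2157, y = 0.1617
  2-propanol: x = 0.1529, y = 0.0902
  n-heptane: x = 0.2537, y = 0.1243

x_2-propanol = 0.1529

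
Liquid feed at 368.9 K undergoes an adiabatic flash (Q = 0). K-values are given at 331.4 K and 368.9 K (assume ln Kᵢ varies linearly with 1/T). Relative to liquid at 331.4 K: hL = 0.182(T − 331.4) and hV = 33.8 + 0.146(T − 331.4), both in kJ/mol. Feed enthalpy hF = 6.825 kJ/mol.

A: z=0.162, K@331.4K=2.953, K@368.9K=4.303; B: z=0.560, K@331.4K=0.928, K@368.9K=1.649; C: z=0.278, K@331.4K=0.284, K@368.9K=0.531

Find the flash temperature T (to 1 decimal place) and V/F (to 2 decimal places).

T = 334.2 K, V/F = 0.19

Adiabatic flash: solve Rachford–Rice at each trial T, then check hF = ψ·hV(T) + (1−ψ)·hL(T).
  T = 331.4 K: K = (2.953, 0.928, 0.284), RR gives ψ = 0.116, H_out = 3.933 kJ/mol
  T = 368.9 K: K = (4.303, 1.649, 0.531), RR gives ψ = 1.000, H_out = 39.275 kJ/mol
  T = 350.1 K: K = (3.599, 1.255, 0.395), RR gives ψ = 0.654, H_out = 25.055 kJ/mol
  T = 340.8 K: K = (3.271, 1.085, 0.337), RR gives ψ = 0.373, H_out = 14.194 kJ/mol
  T = 336.1 K: K = (3.110, 1.004, 0.310), RR gives ψ = 0.239, H_out = 8.879 kJ/mol
  T = 333.8 K: K = (3.033, 0.967, 0.297), RR gives ψ = 0.177, H_out = 6.407 kJ/mol
Linear interpolation between T = 333.8 (H_out = 6.407) and T = 336.1 (H_out = 8.879) on hF = 6.825 gives T ≈ 334.2 K, at which ψ = 0.19.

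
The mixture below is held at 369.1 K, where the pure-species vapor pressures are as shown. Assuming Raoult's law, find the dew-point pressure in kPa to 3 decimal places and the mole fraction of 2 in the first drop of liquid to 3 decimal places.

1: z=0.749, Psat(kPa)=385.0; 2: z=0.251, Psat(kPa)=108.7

At the dew point ψ → 1, so Σzᵢ/Kᵢ = 1 with Kᵢ = Pᵢˢᵃᵗ/P ⇒ 1/P = Σzᵢ/Pᵢˢᵃᵗ.
1/P = 0.749/385.0 + 0.251/108.7 = 0.004255 ⇒ P = 235.042 kPa
xᵢ = zᵢP/Pᵢˢᵃᵗ ⇒ x_2 = 0.251·235.042/108.7 = 0.543

Pdew = 235.042 kPa, x_2 = 0.543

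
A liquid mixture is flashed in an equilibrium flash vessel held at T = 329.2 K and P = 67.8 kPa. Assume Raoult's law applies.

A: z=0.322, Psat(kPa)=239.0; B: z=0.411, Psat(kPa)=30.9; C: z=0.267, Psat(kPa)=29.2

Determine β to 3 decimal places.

β = 0.313

Raoult's law: Kᵢ = Pᵢˢᵃᵗ/P = Pᵢˢᵃᵗ/67.8.
  K_A = 239.0/67.8 = 3.52507, K_B = 30.9/67.8 = 0.45575, K_C = 29.2/67.8 = 0.43068
Iterate (Newton) starting at β = 0.5:
  β = 0.500: g = -0.1604, g' = -0.800 → β = 0.299
  β = 0.299: g = 0.0125, g' = -0.965 → β = 0.312
  β = 0.312: g = 0.0001, g' = -0.946 → β = 0.313
Converged at β = 0.313.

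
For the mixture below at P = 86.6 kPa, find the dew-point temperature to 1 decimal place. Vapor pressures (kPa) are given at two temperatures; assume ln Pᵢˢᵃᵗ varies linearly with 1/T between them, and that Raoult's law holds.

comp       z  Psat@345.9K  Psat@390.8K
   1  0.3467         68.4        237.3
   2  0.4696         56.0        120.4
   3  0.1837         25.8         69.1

T = 371.9 K

Dew-point temperature: Σzᵢ·P/Pᵢˢᵃᵗ(T) = 1. Interpolate ln Pᵢˢᵃᵗ = aᵢ + bᵢ/T.
  T = 345.9 K: ΣzᵢP/Pᵢˢᵃᵗ = 1.7818
  T = 390.8 K: ΣzᵢP/Pᵢˢᵃᵗ = 0.6945
  T = 368.4 K: ΣzᵢP/Pᵢˢᵃᵗ = 1.0753
  T = 379.6 K: ΣzᵢP/Pᵢˢᵃᵗ = 0.8578
  T = 374.0 K: ΣzᵢP/Pᵢˢᵃᵗ = 0.9586
  T = 371.2 K: ΣzᵢP/Pᵢˢᵃᵗ = 1.0147
Interpolating between 371.2 K and 374.0 K gives T ≈ 371.9 K.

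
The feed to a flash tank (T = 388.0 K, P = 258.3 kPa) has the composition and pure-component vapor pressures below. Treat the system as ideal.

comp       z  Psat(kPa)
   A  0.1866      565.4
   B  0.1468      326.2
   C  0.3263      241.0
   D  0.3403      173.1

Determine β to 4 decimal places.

Raoult's law: Kᵢ = Pᵢˢᵃᵗ/P = Pᵢˢᵃᵗ/258.3.
  K_A = 565.4/258.3 = 2.188928, K_B = 326.2/258.3 = 1.262873, K_C = 241.0/258.3 = 0.933024, K_D = 173.1/258.3 = 0.670151
Newton iteration, β⁰ = 0.33:
  β = 0.3300: g = 0.04654, g' = -0.1928 → β = 0.5714
  β = 0.5714: g = 0.00462, g' = -0.1590 → β = 0.6004
  β = 0.6004: g = 0.00004, g' = -0.1565 → β = 0.6007
Converged at β = 0.6007.

β = 0.6007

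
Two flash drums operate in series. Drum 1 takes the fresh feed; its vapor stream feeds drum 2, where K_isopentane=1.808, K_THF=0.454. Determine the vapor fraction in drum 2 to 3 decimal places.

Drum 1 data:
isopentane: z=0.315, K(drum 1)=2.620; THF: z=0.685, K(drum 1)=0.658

Drum 1:
Material balance + equilibrium reduce to Σ zᵢ(Kᵢ−1)/(1+ψ₁(Kᵢ−1)) = 0.
g(0) = ΣzᵢKᵢ − 1 = 0.276 and g(1) = 1 − Σzᵢ/Kᵢ = -0.161, so a root lies in (0, 1).
Iterate (Newton) starting at ψ₁ = 0.5:
  ψ₁ = 0.500: g = -0.0007, g' = -0.369 → ψ₁ = 0.498
Converged at ψ₁ = 0.498.
Drum-1 compositions:
  isopentane: x = 0.174, y = 0.457
  THF: x = 0.826, y = 0.543
Drum-2 feed = drum-1 vapor: z₂ = (0.4567, 0.5433).
Drum 2:
Newton–Raphson from ψ₂ = 0.5:
  ψ₂ = 0.500: g = -0.1452, g' = -0.458 → ψ₂ = 0.183
  ψ₂ = 0.183: g = -0.0080, g' = -0.426 → ψ₂ = 0.164
Converged at ψ₂ = 0.164.
  isopentane: x = 0.403, y = 0.729
  THF: x = 0.597, y = 0.271

V/F (drum 2) = 0.164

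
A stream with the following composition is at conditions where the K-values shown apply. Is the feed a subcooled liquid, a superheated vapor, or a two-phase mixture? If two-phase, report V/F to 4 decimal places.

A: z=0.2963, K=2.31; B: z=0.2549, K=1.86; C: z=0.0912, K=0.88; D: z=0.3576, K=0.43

two-phase, V/F = 0.6778

ΣzᵢKᵢ = 1.3926; Σzᵢ/Kᵢ = 1.2006.
Both exceed 1, so a two-phase solution exists.
Rachford–Rice: g(ψ) = Σ zᵢ(Kᵢ−1)/(1+ψ(Kᵢ−1)) = 0.
Iterate (Newton) starting at ψ = 0.5:
  ψ = 0.5000: g = 0.09111, g' = -0.5066 → ψ = 0.6798
  ψ = 0.6798: g = -0.00107, g' = -0.5286 → ψ = 0.6778
Converged at ψ = 0.6778.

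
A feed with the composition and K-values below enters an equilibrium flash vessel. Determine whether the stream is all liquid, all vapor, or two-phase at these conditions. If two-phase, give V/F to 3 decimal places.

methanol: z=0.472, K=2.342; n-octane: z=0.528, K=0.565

ΣzᵢKᵢ = 1.404; Σzᵢ/Kᵢ = 1.136.
Both exceed 1, so a two-phase solution exists.
Material balance + equilibrium reduce to Σ zᵢ(Kᵢ−1)/(1+ψ(Kᵢ−1)) = 0.
Binary case is linear: z₁(K₁−1)(1+ψ(K₂−1)) + z₂(K₂−1)(1+ψ(K₁−1)) = 0
⇒ ψ = [z₁(K₁−1)+z₂(K₂−1)] / [−(K₁−1)(K₂−1)] = 0.4037/0.5838 = 0.692

two-phase, V/F = 0.692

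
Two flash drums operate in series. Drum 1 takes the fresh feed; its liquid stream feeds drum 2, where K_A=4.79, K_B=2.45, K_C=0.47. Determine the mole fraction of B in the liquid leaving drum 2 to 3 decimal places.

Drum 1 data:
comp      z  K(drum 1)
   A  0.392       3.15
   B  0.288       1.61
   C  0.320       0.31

x_B (drum 2) = 0.130

Drum 1:
Material balance + equilibrium reduce to Σ zᵢ(Kᵢ−1)/(1+ψ₁(Kᵢ−1)) = 0.
Feasibility: ΣzᵢKᵢ = 1.798, Σzᵢ/Kᵢ = 1.336 — both > 1, two phases present.
Newton iteration, ψ₁⁰ = 0.37:
  ψ₁ = 0.370: g = 0.3162, g' = -0.908 → ψ₁ = 0.718
  ψ₁ = 0.718: g = 0.0157, g' = -0.931 → ψ₁ = 0.735
Converged at ψ₁ = 0.735.
Drum-1 compositions:
  A: x = 0.152, y = 0.479
  B: x = 0.199, y = 0.320
  C: x = 0.649, y = 0.201
Drum-2 feed = drum-1 liquid: z₂ = (0.1519, 0.1989, 0.6492).
Drum 2:
Let ψ₂ = V/F and solve Σ zᵢ(Kᵢ−1)/(1+ψ₂(Kᵢ−1)) = 0.
Check two-phase: ΣzᵢKᵢ = 1.520 > 1 and Σzᵢ/Kᵢ = 1.494 > 1, so g(0) = 0.520 > 0 and g(1) = -0.494 < 0.
Newton–Raphson from ψ₂ = 0.36:
  ψ₂ = 0.360: g = 0.0078, g' = -0.849 → ψ₂ = 0.369
Converged at ψ₂ = 0.369.
  A: x = 0.063, y = 0.303
  B: x = 0.130, y = 0.317
  C: x = 0.807, y = 0.379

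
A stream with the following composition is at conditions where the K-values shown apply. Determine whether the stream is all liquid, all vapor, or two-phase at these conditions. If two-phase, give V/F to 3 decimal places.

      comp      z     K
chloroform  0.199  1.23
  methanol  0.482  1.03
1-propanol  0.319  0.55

all liquid

ΣzᵢKᵢ = 0.917; Σzᵢ/Kᵢ = 1.210.
Since ΣzᵢKᵢ < 1 the mixture is below its bubble point — single liquid phase.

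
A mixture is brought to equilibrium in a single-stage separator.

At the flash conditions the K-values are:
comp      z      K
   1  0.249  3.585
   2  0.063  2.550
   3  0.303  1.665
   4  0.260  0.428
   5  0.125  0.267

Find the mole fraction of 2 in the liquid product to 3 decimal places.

x_2 = 0.031

Let ψ = V/F and solve Σ zᵢ(Kᵢ−1)/(1+ψ(Kᵢ−1)) = 0.
g(0) = ΣzᵢKᵢ − 1 = 0.702 and g(1) = 1 − Σzᵢ/Kᵢ = -0.352, so a root lies in (0, 1).
Newton iteration, ψ⁰ = 0.57:
  ψ = 0.570: g = 0.0801, g' = -0.771 → ψ = 0.674
  ψ = 0.674: g = -0.0015, g' = -0.809 → ψ = 0.672
Converged at ψ = 0.672.
Compositions from xᵢ = zᵢ/(1+ψ(Kᵢ−1)), yᵢ = Kᵢxᵢ:
  1: x = 0.091, y = 0.326
  2: x = 0.031, y = 0.079
  3: x = 0.209, y = 0.349
  4: x = 0.422, y = 0.181
  5: x = 0.246, y = 0.066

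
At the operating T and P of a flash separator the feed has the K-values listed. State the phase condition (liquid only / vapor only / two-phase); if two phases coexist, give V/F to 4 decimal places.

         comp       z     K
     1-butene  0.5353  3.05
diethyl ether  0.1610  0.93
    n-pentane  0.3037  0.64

vapor only

ΣzᵢKᵢ = 1.9768; Σzᵢ/Kᵢ = 0.8232.
Since Σzᵢ/Kᵢ < 1 the mixture is above its dew point — single vapor phase.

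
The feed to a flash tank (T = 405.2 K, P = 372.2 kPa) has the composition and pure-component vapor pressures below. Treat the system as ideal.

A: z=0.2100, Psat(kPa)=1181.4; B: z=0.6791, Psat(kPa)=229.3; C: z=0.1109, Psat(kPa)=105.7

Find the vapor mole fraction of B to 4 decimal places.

Raoult's law: Kᵢ = Pᵢˢᵃᵗ/P = Pᵢˢᵃᵗ/372.2.
  K_A = 1181.4/372.2 = 3.174100, K_B = 229.3/372.2 = 0.616067, K_C = 105.7/372.2 = 0.283987
Material balance + equilibrium reduce to Σ zᵢ(Kᵢ−1)/(1+V/F(Kᵢ−1)) = 0.
Feasibility: ΣzᵢKᵢ = 1.1164, Σzᵢ/Kᵢ = 1.5590 — both > 1, two phases present.
Newton iteration, V/F⁰ = 0.69:
  V/F = 0.6900: g = -0.32902, g' = -0.5662 → V/F = 0.1089
  V/F = 0.1089: g = 0.01097, g' = -0.8249 → V/F = 0.1222
  V/F = 0.1222: g = 0.00018, g' = -0.7982 → V/F = 0.1224
Converged at V/F = 0.1224.
Compositions from xᵢ = zᵢ/(1+V/F(Kᵢ−1)), yᵢ = Kᵢxᵢ:
  A: x = 0.1659, y = 0.5265
  B: x = 0.7126, y = 0.4390
  C: x = 0.1216, y = 0.0345

y_B = 0.4390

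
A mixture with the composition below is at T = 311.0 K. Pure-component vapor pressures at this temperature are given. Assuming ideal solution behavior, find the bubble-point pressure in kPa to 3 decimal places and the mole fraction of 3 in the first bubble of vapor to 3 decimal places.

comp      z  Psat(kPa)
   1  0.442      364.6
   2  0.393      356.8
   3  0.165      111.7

At the bubble point ψ → 0, so ΣzᵢKᵢ = 1 with Kᵢ = Pᵢˢᵃᵗ/P ⇒ P = ΣzᵢPᵢˢᵃᵗ.
P = 0.442·364.6 + 0.393·356.8 + 0.165·111.7 = 319.806 kPa
yᵢ = zᵢPᵢˢᵃᵗ/P ⇒ y_3 = 0.165·111.7/319.806 = 0.058

Pbub = 319.806 kPa, y_3 = 0.058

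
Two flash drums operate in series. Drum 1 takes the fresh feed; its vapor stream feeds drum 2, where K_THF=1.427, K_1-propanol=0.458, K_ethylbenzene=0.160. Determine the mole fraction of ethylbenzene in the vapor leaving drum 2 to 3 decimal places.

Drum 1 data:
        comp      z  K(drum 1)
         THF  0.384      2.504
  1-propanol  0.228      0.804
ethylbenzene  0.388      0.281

y_ethylbenzene (drum 2) = 0.027

Drum 1:
Newton–Raphson from ψ₁ = 0.59:
  ψ₁ = 0.590: g = -0.2290, g' = -0.860 → ψ₁ = 0.324
  ψ₁ = 0.324: g = -0.0229, g' = -0.744 → ψ₁ = 0.293
Converged at ψ₁ = 0.293.
Drum-1 compositions:
  THF: x = 0.267, y = 0.667
  1-propanol: x = 0.242, y = 0.194
  ethylbenzene: x = 0.492, y = 0.138
Drum-2 feed = drum-1 vapor: z₂ = (0.6674, 0.1945, 0.1381).
Drum 2:
Rachford–Rice: g(ψ₂) = Σ zᵢ(Kᵢ−1)/(1+ψ₂(Kᵢ−1)) = 0.
Feasibility: ΣzᵢKᵢ = 1.064, Σzᵢ/Kᵢ = 1.756 — both > 1, two phases present.
Newton iteration, ψ₂⁰ = 0.41:
  ψ₂ = 0.410: g = -0.0700, g' = -0.409 → ψ₂ = 0.239
  ψ₂ = 0.239: g = -0.0077, g' = -0.328 → ψ₂ = 0.216
  ψ₂ = 0.216: g = -0.0001, g' = -0.321 → ψ₂ = 0.215
Converged at ψ₂ = 0.215.
  THF: x = 0.611, y = 0.872
  1-propanol: x = 0.220, y = 0.101
  ethylbenzene: x = 0.169, y = 0.027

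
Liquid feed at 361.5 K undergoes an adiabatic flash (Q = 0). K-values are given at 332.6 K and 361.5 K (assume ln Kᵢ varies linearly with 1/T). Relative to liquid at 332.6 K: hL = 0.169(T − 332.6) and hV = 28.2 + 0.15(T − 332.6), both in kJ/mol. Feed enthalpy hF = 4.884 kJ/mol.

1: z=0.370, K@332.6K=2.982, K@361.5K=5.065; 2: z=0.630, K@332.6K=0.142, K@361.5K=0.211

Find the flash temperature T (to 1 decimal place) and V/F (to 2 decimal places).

T = 336.4 K, V/F = 0.15

Adiabatic flash: solve Rachford–Rice at each trial T, then check hF = ψ·hV(T) + (1−ψ)·hL(T).
  T = 332.6 K: K = (2.982, 0.142), RR gives ψ = 0.113, H_out = 3.197 kJ/mol
  T = 361.5 K: K = (5.065, 0.211), RR gives ψ = 0.314, H_out = 13.566 kJ/mol
  T = 347.1 K: K = (3.933, 0.175), RR gives ψ = 0.234, H_out = 8.971 kJ/mol
  T = 339.9 K: K = (3.438, 0.158), RR gives ψ = 0.181, H_out = 6.313 kJ/mol
  T = 336.2 K: K = (3.201, 0.150), RR gives ψ = 0.149, H_out = 4.799 kJ/mol
  T = 338.0 K: K = (3.315, 0.154), RR gives ψ = 0.165, H_out = 5.550 kJ/mol
Linear interpolation between T = 336.2 (H_out = 4.799) and T = 338.0 (H_out = 5.550) on hF = 4.884 gives T ≈ 336.4 K, at which ψ = 0.15.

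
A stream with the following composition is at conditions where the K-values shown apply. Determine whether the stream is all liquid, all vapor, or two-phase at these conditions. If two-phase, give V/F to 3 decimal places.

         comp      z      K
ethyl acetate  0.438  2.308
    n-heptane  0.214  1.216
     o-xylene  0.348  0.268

two-phase, V/F = 0.481

ΣzᵢKᵢ = 1.364; Σzᵢ/Kᵢ = 1.664.
Both exceed 1, so a two-phase solution exists.
Material balance + equilibrium reduce to Σ zᵢ(Kᵢ−1)/(1+ψ(Kᵢ−1)) = 0.
Newton–Raphson from ψ = 0.42:
  ψ = 0.420: g = 0.0443, g' = -0.709 → ψ = 0.482
  ψ = 0.482: g = -0.0007, g' = -0.736 → ψ = 0.481
Converged at ψ = 0.481.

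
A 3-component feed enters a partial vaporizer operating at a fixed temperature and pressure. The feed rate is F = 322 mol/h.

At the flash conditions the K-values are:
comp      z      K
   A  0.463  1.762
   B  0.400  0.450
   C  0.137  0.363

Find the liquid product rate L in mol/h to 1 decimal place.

L = 288.4 mol/h

Newton iteration, ψ⁰ = 0.5:
  ψ = 0.500: g = -0.1760, g' = -0.491 → ψ = 0.141
  ψ = 0.141: g = -0.0160, g' = -0.428 → ψ = 0.104
Converged at ψ = 0.104.
Then V = ψ·F = 0.1042·322 = 33.6 mol/h and L = F − V = 288.4 mol/h.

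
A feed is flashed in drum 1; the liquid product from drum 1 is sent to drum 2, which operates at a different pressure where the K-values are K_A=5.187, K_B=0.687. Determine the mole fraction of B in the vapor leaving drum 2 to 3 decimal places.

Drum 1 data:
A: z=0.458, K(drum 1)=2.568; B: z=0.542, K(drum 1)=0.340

Drum 1:
Material balance + equilibrium reduce to Σ zᵢ(Kᵢ−1)/(1+ψ₁(Kᵢ−1)) = 0.
Check two-phase: ΣzᵢKᵢ = 1.360 > 1 and Σzᵢ/Kᵢ = 1.772 > 1, so g(0) = 0.360 > 0 and g(1) = -0.772 < 0.
Binary case is linear: z₁(K₁−1)(1+ψ₁(K₂−1)) + z₂(K₂−1)(1+ψ₁(K₁−1)) = 0
⇒ ψ₁ = [z₁(K₁−1)+z₂(K₂−1)] / [−(K₁−1)(K₂−1)] = 0.3604/1.0349 = 0.348
Drum-1 compositions:
  A: x = 0.296, y = 0.761
  B: x = 0.704, y = 0.239
Drum-2 feed = drum-1 liquid: z₂ = (0.2962, 0.7038).
Drum 2:
Binary case is linear: z₁(K₁−1)(1+ψ₂(K₂−1)) + z₂(K₂−1)(1+ψ₂(K₁−1)) = 0
⇒ ψ₂ = [z₁(K₁−1)+z₂(K₂−1)] / [−(K₁−1)(K₂−1)] = 1.0200/1.3105 = 0.778
  A: x = 0.070, y = 0.361
  B: x = 0.930, y = 0.639

y_B (drum 2) = 0.639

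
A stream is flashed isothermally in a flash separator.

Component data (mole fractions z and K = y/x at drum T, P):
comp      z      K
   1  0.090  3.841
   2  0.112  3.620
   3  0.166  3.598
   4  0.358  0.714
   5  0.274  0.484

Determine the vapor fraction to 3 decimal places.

ψ = 0.687

Material balance + equilibrium reduce to Σ zᵢ(Kᵢ−1)/(1+ψ(Kᵢ−1)) = 0.
Feasibility: ΣzᵢKᵢ = 1.737, Σzᵢ/Kᵢ = 1.168 — both > 1, two phases present.
Newton–Raphson from ψ = 0.45:
  ψ = 0.450: g = 0.1441, g' = -0.702 → ψ = 0.655
  ψ = 0.655: g = 0.0174, g' = -0.557 → ψ = 0.686
  ψ = 0.686: g = 0.0002, g' = -0.547 → ψ = 0.687
Converged at ψ = 0.687.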